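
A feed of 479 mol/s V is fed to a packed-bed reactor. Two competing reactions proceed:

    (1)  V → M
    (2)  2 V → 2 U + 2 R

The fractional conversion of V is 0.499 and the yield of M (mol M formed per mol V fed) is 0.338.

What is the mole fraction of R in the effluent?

0.139

Yield of M: 1ξ₁ / 479 = 0.338 → ξ₁ = 161.9 mol/s.
Conversion of V: 1ξ₁ + 2ξ₂ = 0.499 × 479 = 239 → ξ₂ = 38.56 mol/s.
Outlet amounts (n = n₀ + Σ ν·ξ):
  V: 479 − 1(161.9) − 2(38.56) = 240
  M: 0 + 1(161.9) = 161.9
  U: 0 + 2(38.56) = 77.12
  R: 0 + 2(38.56) = 77.12
Total out = 556.1 mol/s; y_R = 77.12 / 556.1 = 0.1387.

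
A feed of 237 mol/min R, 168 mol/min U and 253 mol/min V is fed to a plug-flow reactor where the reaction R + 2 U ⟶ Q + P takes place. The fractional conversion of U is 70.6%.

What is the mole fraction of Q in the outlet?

U reacted = 0.706 × 168 = 118.6 mol/min; ν_U = −2, so ξ = 118.6/2 = 59.3 mol/min.
Outlet amounts (n = n₀ + ν ξ):
  R: 237 − 1(59.3) = 177.7
  U: 168 − 2(59.3) = 49.39
  Q: 0 + 1(59.3) = 59.3
  P: 0 + 1(59.3) = 59.3
  V: 253 (inert)
Total out = 598.7 mol/min; y_Q = 59.3 / 598.7 = 0.09906.

0.0991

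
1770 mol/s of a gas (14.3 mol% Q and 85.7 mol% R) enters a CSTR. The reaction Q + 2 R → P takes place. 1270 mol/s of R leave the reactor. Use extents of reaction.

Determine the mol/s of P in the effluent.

123 mol/s

For R: n = n₀ − 2ξ → 1270 = 1517 − 2ξ, giving ξ = 123.4 mol/s.
Outlet amounts (n = n₀ + ν ξ):
  Q: 253.1 − 1(123.4) = 129.7
  R: 1517 − 2(123.4) = 1270
  P: 0 + 1(123.4) = 123.4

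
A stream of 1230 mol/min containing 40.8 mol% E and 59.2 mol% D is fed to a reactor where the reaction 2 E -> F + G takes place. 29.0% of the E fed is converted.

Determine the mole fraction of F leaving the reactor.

E reacted = 0.29 × 501.8 = 145.5 mol/min; ν_E = −2, so ξ = 145.5/2 = 72.77 mol/min.
Outlet amounts (n = n₀ + ν ξ):
  E: 501.8 − 2(72.77) = 356.3
  F: 0 + 1(72.77) = 72.77
  G: 0 + 1(72.77) = 72.77
  D: 728.2 (inert)
Total out = 1230 mol/min; y_F = 72.77 / 1230 = 0.05916.

0.0592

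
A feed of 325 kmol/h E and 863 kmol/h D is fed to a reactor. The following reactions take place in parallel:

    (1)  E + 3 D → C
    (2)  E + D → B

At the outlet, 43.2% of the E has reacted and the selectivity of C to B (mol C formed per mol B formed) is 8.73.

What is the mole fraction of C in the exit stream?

Conversion of E: E consumed = 0.432 × 325 = 140.4 kmol/h = 1ξ₁ + 1ξ₂.
Selectivity: 1ξ₁ / (1ξ₂) = 8.73 → ξ₁ = 8.73 ξ₂.
Substitute: (1·8.73 + 1) ξ₂ = 140.4 → ξ₂ = 14.43 kmol/h, ξ₁ = 126 kmol/h.
Outlet amounts (n = n₀ + Σ ν·ξ):
  E: 325 − 1(126) − 1(14.43) = 184.6
  D: 863 − 3(126) − 1(14.43) = 470.7
  C: 0 + 1(126) = 126
  B: 0 + 1(14.43) = 14.43
Total out = 795.7 kmol/h; y_C = 126 / 795.7 = 0.1583.

0.158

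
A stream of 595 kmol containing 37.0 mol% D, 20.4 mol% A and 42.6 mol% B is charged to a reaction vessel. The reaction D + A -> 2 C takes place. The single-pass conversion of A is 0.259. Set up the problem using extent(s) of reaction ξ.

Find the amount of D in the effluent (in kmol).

189 kmol

A reacted = 0.259 × 121.4 = 31.44 kmol; ν_A = −1, so ξ = 31.44/1 = 31.44 kmol.
Outlet amounts (n = n₀ + ν ξ):
  D: 220.2 − 1(31.44) = 188.7
  A: 121.4 − 1(31.44) = 89.94
  C: 0 + 2(31.44) = 62.87
  B: 253.5 (inert)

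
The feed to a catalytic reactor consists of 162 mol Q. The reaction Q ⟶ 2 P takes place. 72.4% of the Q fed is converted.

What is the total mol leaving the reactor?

279 mol

Q reacted = 0.724 × 162 = 117.3 mol; ν_Q = −1, so ξ = 117.3/1 = 117.3 mol.
Outlet amounts (n = n₀ + ν ξ):
  Q: 162 − 1(117.3) = 44.71
  P: 0 + 2(117.3) = 234.6
Total out = 44.71 + 234.6 = 279.3 mol.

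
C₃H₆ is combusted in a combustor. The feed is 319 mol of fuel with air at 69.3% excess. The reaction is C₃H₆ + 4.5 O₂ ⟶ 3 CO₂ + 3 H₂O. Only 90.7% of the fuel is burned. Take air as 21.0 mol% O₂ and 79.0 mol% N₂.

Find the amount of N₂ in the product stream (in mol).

9140 mol

Stoichiometric O₂ = 4.5 × 319 = 1436 mol; O₂ fed = 1436 × 1.693 = 2430 mol.
N₂ fed = 2430 × 79/21 = 9143 mol.
Fuel reacted = 0.907 × 319 → ξ = 289.3 mol.
Outlet (n = n₀ + ν ξ):
  C₃H₆: 319 − 1(289.3) = 29.67
  O₂: 2430 − 4.5(289.3) = 1128
  N₂: 9143 (inert)
  CO₂: 0 + 3(289.3) = 868
  H₂O: 0 + 3(289.3) = 868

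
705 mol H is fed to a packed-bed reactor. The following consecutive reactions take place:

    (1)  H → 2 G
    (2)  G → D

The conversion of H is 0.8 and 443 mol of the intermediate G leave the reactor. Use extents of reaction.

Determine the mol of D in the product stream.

685 mol

Conversion of H: H consumed = 1ξ₁ = 0.8 × 705 → ξ₁ = 564 mol.
G balance: n_G = 0 + 2ξ₁ − 1ξ₂ = 443 → ξ₂ = (2·564 − 443)/1 = 685 mol.
Outlet amounts (n = n₀ + Σ ν·ξ):
  H: 705 − 1(564) = 141
  G: 0 + 2(564) − 1(685) = 443
  D: 0 + 1(685) = 685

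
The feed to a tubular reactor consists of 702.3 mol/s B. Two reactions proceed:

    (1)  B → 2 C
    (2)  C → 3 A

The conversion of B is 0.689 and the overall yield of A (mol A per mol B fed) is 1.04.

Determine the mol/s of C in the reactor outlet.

724 mol/s

Conversion of B: B consumed = 1ξ₁ = 0.689 × 702.3 → ξ₁ = 483.9 mol/s.
Yield of A: 3ξ₂ / 702.3 = 1.04 → ξ₂ = 243.5 mol/s.
Outlet amounts (n = n₀ + Σ ν·ξ):
  B: 702.3 − 1(483.9) = 218.4
  C: 0 + 2(483.9) − 1(243.5) = 724.3
  A: 0 + 3(243.5) = 730.4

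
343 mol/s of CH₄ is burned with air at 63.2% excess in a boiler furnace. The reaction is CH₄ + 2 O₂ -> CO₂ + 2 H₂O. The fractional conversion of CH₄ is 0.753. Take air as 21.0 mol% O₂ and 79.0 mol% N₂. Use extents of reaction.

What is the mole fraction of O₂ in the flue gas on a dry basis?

Stoichiometric O₂ = 2 × 343 = 686 mol/s; O₂ fed = 686 × 1.632 = 1120 mol/s.
N₂ fed = 1120 × 79/21 = 4212 mol/s.
Fuel reacted = 0.753 × 343 → ξ = 258.3 mol/s.
Outlet (n = n₀ + ν ξ):
  CH₄: 343 − 1(258.3) = 84.72
  O₂: 1120 − 2(258.3) = 603
  N₂: 4212 (inert)
  CO₂: 0 + 1(258.3) = 258.3
  H₂O: 0 + 2(258.3) = 516.6
Dry total = 5158 mol/s; y_O₂ (dry) = 603 / 5158 = 0.1169.

0.117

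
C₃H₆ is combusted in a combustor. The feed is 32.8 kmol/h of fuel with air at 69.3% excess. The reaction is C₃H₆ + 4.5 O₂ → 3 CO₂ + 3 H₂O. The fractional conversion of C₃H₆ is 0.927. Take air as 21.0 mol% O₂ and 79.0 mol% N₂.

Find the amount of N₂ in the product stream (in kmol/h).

Stoichiometric O₂ = 4.5 × 32.8 = 147.6 kmol/h; O₂ fed = 147.6 × 1.693 = 249.9 kmol/h.
N₂ fed = 249.9 × 79/21 = 940.1 kmol/h.
Fuel reacted = 0.927 × 32.8 → ξ = 30.41 kmol/h.
Outlet (n = n₀ + ν ξ):
  C₃H₆: 32.8 − 1(30.41) = 2.394
  O₂: 249.9 − 4.5(30.41) = 113.1
  N₂: 940.1 (inert)
  CO₂: 0 + 3(30.41) = 91.22
  H₂O: 0 + 3(30.41) = 91.22

940 kmol/h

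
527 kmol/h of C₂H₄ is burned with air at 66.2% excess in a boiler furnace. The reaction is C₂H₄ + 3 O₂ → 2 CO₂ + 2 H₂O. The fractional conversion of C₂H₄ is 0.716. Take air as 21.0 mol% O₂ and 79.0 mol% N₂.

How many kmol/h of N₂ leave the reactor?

9880 kmol/h

Stoichiometric O₂ = 3 × 527 = 1581 kmol/h; O₂ fed = 1581 × 1.662 = 2628 kmol/h.
N₂ fed = 2628 × 79/21 = 9885 kmol/h.
Fuel reacted = 0.716 × 527 → ξ = 377.3 kmol/h.
Outlet (n = n₀ + ν ξ):
  C₂H₄: 527 − 1(377.3) = 149.7
  O₂: 2628 − 3(377.3) = 1496
  N₂: 9885 (inert)
  CO₂: 0 + 2(377.3) = 754.7
  H₂O: 0 + 2(377.3) = 754.7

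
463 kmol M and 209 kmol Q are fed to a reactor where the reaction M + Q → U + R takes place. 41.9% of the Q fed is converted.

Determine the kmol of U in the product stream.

87.6 kmol

Q reacted = 0.419 × 209 = 87.57 kmol; ν_Q = −1, so ξ = 87.57/1 = 87.57 kmol.
Outlet amounts (n = n₀ + ν ξ):
  M: 463 − 1(87.57) = 375.4
  Q: 209 − 1(87.57) = 121.4
  U: 0 + 1(87.57) = 87.57
  R: 0 + 1(87.57) = 87.57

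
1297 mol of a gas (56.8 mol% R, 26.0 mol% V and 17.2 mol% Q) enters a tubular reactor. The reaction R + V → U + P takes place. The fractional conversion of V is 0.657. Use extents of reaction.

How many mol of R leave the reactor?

V reacted = 0.657 × 337.2 = 221.6 mol; ν_V = −1, so ξ = 221.6/1 = 221.6 mol.
Outlet amounts (n = n₀ + ν ξ):
  R: 736.7 − 1(221.6) = 515.1
  V: 337.2 − 1(221.6) = 115.7
  U: 0 + 1(221.6) = 221.6
  P: 0 + 1(221.6) = 221.6
  Q: 223.1 (inert)

515 mol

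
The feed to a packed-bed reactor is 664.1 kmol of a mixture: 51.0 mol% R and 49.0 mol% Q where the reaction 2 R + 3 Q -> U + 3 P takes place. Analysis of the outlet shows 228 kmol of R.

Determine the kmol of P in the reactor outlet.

For R: n = n₀ − 2ξ → 228 = 338.7 − 2ξ, giving ξ = 55.35 kmol.
Outlet amounts (n = n₀ + ν ξ):
  R: 338.7 − 2(55.35) = 228
  Q: 325.4 − 3(55.35) = 159.4
  U: 0 + 1(55.35) = 55.35
  P: 0 + 3(55.35) = 166

166 kmol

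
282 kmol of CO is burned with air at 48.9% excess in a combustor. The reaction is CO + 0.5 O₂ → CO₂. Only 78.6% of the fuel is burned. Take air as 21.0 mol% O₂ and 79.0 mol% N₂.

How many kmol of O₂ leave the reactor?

Stoichiometric O₂ = 0.5 × 282 = 141 kmol; O₂ fed = 141 × 1.489 = 209.9 kmol.
N₂ fed = 209.9 × 79/21 = 789.8 kmol.
Fuel reacted = 0.786 × 282 → ξ = 221.7 kmol.
Outlet (n = n₀ + ν ξ):
  CO: 282 − 1(221.7) = 60.35
  O₂: 209.9 − 0.5(221.7) = 99.12
  N₂: 789.8 (inert)
  CO₂: 0 + 1(221.7) = 221.7

99.1 kmol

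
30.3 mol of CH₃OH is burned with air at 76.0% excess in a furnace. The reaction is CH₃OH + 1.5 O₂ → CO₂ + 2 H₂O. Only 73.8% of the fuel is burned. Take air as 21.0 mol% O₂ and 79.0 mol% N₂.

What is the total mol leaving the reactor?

Stoichiometric O₂ = 1.5 × 30.3 = 45.45 mol; O₂ fed = 45.45 × 1.760 = 79.99 mol.
N₂ fed = 79.99 × 79/21 = 300.9 mol.
Fuel reacted = 0.738 × 30.3 → ξ = 22.36 mol.
Outlet (n = n₀ + ν ξ):
  CH₃OH: 30.3 − 1(22.36) = 7.939
  O₂: 79.99 − 1.5(22.36) = 46.45
  N₂: 300.9 (inert)
  CO₂: 0 + 1(22.36) = 22.36
  H₂O: 0 + 2(22.36) = 44.72
Total out = 7.939 + 46.45 + 300.9 + 22.36 + 44.72 = 422.4 mol.

422 mol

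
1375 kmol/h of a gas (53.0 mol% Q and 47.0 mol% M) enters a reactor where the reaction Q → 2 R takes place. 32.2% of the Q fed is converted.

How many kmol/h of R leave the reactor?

Q reacted = 0.322 × 728.8 = 234.7 kmol/h; ν_Q = −1, so ξ = 234.7/1 = 234.7 kmol/h.
Outlet amounts (n = n₀ + ν ξ):
  Q: 728.8 − 1(234.7) = 494.1
  R: 0 + 2(234.7) = 469.3
  M: 646.2 (inert)

469 kmol/h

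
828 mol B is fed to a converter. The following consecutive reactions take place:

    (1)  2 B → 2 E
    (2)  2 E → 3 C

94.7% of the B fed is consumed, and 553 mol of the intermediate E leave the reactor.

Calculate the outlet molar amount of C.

Conversion of B: B consumed = 2ξ₁ = 0.947 × 828 → ξ₁ = 392.1 mol.
E balance: n_E = 0 + 2ξ₁ − 2ξ₂ = 553 → ξ₂ = (2·392.1 − 553)/2 = 115.6 mol.
Outlet amounts (n = n₀ + Σ ν·ξ):
  B: 828 − 2(392.1) = 43.88
  E: 0 + 2(392.1) − 2(115.6) = 553
  C: 0 + 3(115.6) = 346.7

347 mol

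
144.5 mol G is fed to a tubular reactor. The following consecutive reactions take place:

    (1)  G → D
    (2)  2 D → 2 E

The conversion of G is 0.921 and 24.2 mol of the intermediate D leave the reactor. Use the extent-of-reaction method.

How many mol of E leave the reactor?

109 mol

Conversion of G: G consumed = 1ξ₁ = 0.921 × 144.5 → ξ₁ = 133.1 mol.
D balance: n_D = 0 + 1ξ₁ − 2ξ₂ = 24.2 → ξ₂ = (1·133.1 − 24.2)/2 = 54.44 mol.
Outlet amounts (n = n₀ + Σ ν·ξ):
  G: 144.5 − 1(133.1) = 11.42
  D: 0 + 1(133.1) − 2(54.44) = 24.2
  E: 0 + 2(54.44) = 108.9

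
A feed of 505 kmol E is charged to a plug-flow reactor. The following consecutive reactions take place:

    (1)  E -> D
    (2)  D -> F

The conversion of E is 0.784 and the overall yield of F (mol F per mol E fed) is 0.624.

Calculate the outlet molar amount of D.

80.8 kmol

Conversion of E: E consumed = 1ξ₁ = 0.784 × 505 → ξ₁ = 395.9 kmol.
Yield of F: 1ξ₂ / 505 = 0.624 → ξ₂ = 315.1 kmol.
Outlet amounts (n = n₀ + Σ ν·ξ):
  E: 505 − 1(395.9) = 109.1
  D: 0 + 1(395.9) − 1(315.1) = 80.8
  F: 0 + 1(315.1) = 315.1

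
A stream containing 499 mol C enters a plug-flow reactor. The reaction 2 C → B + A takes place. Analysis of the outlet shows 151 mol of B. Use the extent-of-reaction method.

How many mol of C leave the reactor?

For B: n = n₀ + 1ξ → 151 = 0 + 1ξ, giving ξ = 151 mol.
Outlet amounts (n = n₀ + ν ξ):
  C: 499 − 2(151) = 197
  B: 0 + 1(151) = 151
  A: 0 + 1(151) = 151

197 mol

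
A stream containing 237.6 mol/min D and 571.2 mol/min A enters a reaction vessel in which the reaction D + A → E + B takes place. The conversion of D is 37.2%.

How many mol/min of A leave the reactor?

483 mol/min

D reacted = 0.372 × 237.6 = 88.39 mol/min; ν_D = −1, so ξ = 88.39/1 = 88.39 mol/min.
Outlet amounts (n = n₀ + ν ξ):
  D: 237.6 − 1(88.39) = 149.2
  A: 571.2 − 1(88.39) = 482.8
  E: 0 + 1(88.39) = 88.39
  B: 0 + 1(88.39) = 88.39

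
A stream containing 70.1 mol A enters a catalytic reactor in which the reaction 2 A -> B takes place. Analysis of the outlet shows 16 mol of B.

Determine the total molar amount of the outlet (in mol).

For B: n = n₀ + 1ξ → 16 = 0 + 1ξ, giving ξ = 16 mol.
Outlet amounts (n = n₀ + ν ξ):
  A: 70.1 − 2(16) = 38.1
  B: 0 + 1(16) = 16
Total out = 38.1 + 16 = 54.1 mol.

54.1 mol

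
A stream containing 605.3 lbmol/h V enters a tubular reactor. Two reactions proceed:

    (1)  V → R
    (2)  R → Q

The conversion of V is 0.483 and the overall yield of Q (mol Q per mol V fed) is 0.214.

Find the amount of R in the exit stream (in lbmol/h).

163 lbmol/h

Conversion of V: V consumed = 1ξ₁ = 0.483 × 605.3 → ξ₁ = 292.4 lbmol/h.
Yield of Q: 1ξ₂ / 605.3 = 0.214 → ξ₂ = 129.5 lbmol/h.
Outlet amounts (n = n₀ + Σ ν·ξ):
  V: 605.3 − 1(292.4) = 312.9
  R: 0 + 1(292.4) − 1(129.5) = 162.8
  Q: 0 + 1(129.5) = 129.5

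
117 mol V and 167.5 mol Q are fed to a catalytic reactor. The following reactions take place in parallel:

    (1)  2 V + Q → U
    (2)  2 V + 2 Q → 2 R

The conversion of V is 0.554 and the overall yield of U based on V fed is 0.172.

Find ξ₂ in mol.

Yield of U: 1ξ₁ / 117 = 0.172 → ξ₁ = 20.12 mol.
Conversion of V: 2ξ₁ + 2ξ₂ = 0.554 × 117 = 64.82 → ξ₂ = 12.29 mol.
Outlet amounts (n = n₀ + Σ ν·ξ):
  V: 117 − 2(20.12) − 2(12.29) = 52.18
  Q: 167.5 − 1(20.12) − 2(12.29) = 122.8
  U: 0 + 1(20.12) = 20.12
  R: 0 + 2(12.29) = 24.57

ξ₂ = 12.3 mol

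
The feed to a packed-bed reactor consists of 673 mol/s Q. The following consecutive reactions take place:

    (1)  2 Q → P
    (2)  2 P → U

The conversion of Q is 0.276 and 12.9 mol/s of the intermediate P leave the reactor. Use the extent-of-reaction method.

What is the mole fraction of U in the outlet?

0.074

Conversion of Q: Q consumed = 2ξ₁ = 0.276 × 673 → ξ₁ = 92.87 mol/s.
P balance: n_P = 0 + 1ξ₁ − 2ξ₂ = 12.9 → ξ₂ = (1·92.87 − 12.9)/2 = 39.99 mol/s.
Outlet amounts (n = n₀ + Σ ν·ξ):
  Q: 673 − 2(92.87) = 487.3
  P: 0 + 1(92.87) − 2(39.99) = 12.9
  U: 0 + 1(39.99) = 39.99
Total out = 540.1 mol/s; y_U = 39.99 / 540.1 = 0.07403.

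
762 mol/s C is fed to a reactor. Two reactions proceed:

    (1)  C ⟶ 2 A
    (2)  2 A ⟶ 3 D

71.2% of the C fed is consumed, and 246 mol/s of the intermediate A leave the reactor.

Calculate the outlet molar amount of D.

1260 mol/s

Conversion of C: C consumed = 1ξ₁ = 0.712 × 762 → ξ₁ = 542.5 mol/s.
A balance: n_A = 0 + 2ξ₁ − 2ξ₂ = 246 → ξ₂ = (2·542.5 − 246)/2 = 419.5 mol/s.
Outlet amounts (n = n₀ + Σ ν·ξ):
  C: 762 − 1(542.5) = 219.5
  A: 0 + 2(542.5) − 2(419.5) = 246
  D: 0 + 3(419.5) = 1259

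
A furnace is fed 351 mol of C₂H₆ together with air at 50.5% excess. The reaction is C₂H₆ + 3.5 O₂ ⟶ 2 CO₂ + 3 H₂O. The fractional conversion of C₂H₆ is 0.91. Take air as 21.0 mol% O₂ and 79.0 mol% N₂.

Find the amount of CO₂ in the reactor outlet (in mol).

639 mol

Stoichiometric O₂ = 3.5 × 351 = 1228 mol; O₂ fed = 1228 × 1.505 = 1849 mol.
N₂ fed = 1849 × 79/21 = 6955 mol.
Fuel reacted = 0.91 × 351 → ξ = 319.4 mol.
Outlet (n = n₀ + ν ξ):
  C₂H₆: 351 − 1(319.4) = 31.59
  O₂: 1849 − 3.5(319.4) = 731
  N₂: 6955 (inert)
  CO₂: 0 + 2(319.4) = 638.8
  H₂O: 0 + 3(319.4) = 958.2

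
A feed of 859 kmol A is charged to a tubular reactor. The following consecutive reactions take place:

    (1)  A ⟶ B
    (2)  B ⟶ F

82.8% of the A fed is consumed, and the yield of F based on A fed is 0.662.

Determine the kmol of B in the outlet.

143 kmol

Conversion of A: A consumed = 1ξ₁ = 0.828 × 859 → ξ₁ = 711.3 kmol.
Yield of F: 1ξ₂ / 859 = 0.662 → ξ₂ = 568.7 kmol.
Outlet amounts (n = n₀ + Σ ν·ξ):
  A: 859 − 1(711.3) = 147.7
  B: 0 + 1(711.3) − 1(568.7) = 142.6
  F: 0 + 1(568.7) = 568.7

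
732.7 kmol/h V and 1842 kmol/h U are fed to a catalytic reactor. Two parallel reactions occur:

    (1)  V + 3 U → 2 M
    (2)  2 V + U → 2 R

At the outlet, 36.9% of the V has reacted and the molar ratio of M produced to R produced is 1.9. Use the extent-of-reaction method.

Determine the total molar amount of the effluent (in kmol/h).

2240 kmol/h

Conversion of V: V consumed = 0.369 × 732.7 = 270.4 kmol/h = 1ξ₁ + 2ξ₂.
Selectivity: 2ξ₁ / (2ξ₂) = 1.9 → ξ₁ = 1.9 ξ₂.
Substitute: (1·1.9 + 2) ξ₂ = 270.4 → ξ₂ = 69.32 kmol/h, ξ₁ = 131.7 kmol/h.
Outlet amounts (n = n₀ + Σ ν·ξ):
  V: 732.7 − 1(131.7) − 2(69.32) = 462.3
  U: 1842 − 3(131.7) − 1(69.32) = 1378
  M: 0 + 2(131.7) = 263.4
  R: 0 + 2(69.32) = 138.6
Total out = 462.3 + 1378 + 263.4 + 138.6 = 2242 kmol/h.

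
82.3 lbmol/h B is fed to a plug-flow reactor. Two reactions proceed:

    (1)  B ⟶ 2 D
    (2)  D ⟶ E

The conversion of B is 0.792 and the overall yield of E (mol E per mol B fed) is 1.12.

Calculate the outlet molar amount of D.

38.2 lbmol/h

Conversion of B: B consumed = 1ξ₁ = 0.792 × 82.3 → ξ₁ = 65.18 lbmol/h.
Yield of E: 1ξ₂ / 82.3 = 1.12 → ξ₂ = 92.18 lbmol/h.
Outlet amounts (n = n₀ + Σ ν·ξ):
  B: 82.3 − 1(65.18) = 17.12
  D: 0 + 2(65.18) − 1(92.18) = 38.19
  E: 0 + 1(92.18) = 92.18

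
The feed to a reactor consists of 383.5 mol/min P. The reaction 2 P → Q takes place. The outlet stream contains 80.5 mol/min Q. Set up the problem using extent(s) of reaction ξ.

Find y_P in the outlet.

0.734

For Q: n = n₀ + 1ξ → 80.5 = 0 + 1ξ, giving ξ = 80.5 mol/min.
Outlet amounts (n = n₀ + ν ξ):
  P: 383.5 − 2(80.5) = 222.5
  Q: 0 + 1(80.5) = 80.5
Total out = 303 mol/min; y_P = 222.5 / 303 = 0.7343.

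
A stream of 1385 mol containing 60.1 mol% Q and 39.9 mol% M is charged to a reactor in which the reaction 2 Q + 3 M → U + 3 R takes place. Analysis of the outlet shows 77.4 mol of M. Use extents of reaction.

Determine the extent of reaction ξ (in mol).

For M: n = n₀ − 3ξ → 77.4 = 552.6 − 3ξ, giving ξ = 158.4 mol.
Outlet amounts (n = n₀ + ν ξ):
  Q: 832.4 − 2(158.4) = 515.6
  M: 552.6 − 3(158.4) = 77.4
  U: 0 + 1(158.4) = 158.4
  R: 0 + 3(158.4) = 475.2

ξ = 158 mol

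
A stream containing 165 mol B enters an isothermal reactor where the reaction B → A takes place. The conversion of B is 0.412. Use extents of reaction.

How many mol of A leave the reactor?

68 mol

B reacted = 0.412 × 165 = 67.98 mol; ν_B = −1, so ξ = 67.98/1 = 67.98 mol.
Outlet amounts (n = n₀ + ν ξ):
  B: 165 − 1(67.98) = 97.02
  A: 0 + 1(67.98) = 67.98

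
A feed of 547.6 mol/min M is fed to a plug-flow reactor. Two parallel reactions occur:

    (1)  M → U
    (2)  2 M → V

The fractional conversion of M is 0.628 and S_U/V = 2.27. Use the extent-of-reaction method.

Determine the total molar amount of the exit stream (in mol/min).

467 mol/min

Conversion of M: M consumed = 0.628 × 547.6 = 343.9 mol/min = 1ξ₁ + 2ξ₂.
Selectivity: 1ξ₁ / (1ξ₂) = 2.27 → ξ₁ = 2.27 ξ₂.
Substitute: (1·2.27 + 2) ξ₂ = 343.9 → ξ₂ = 80.54 mol/min, ξ₁ = 182.8 mol/min.
Outlet amounts (n = n₀ + Σ ν·ξ):
  M: 547.6 − 1(182.8) − 2(80.54) = 203.7
  U: 0 + 1(182.8) = 182.8
  V: 0 + 1(80.54) = 80.54
Total out = 203.7 + 182.8 + 80.54 = 467.1 mol/min.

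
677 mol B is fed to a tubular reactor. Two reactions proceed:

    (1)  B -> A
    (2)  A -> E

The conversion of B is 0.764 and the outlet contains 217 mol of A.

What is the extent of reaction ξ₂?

Conversion of B: B consumed = 1ξ₁ = 0.764 × 677 → ξ₁ = 517.2 mol.
A balance: n_A = 0 + 1ξ₁ − 1ξ₂ = 217 → ξ₂ = (1·517.2 − 217)/1 = 300.2 mol.
Outlet amounts (n = n₀ + Σ ν·ξ):
  B: 677 − 1(517.2) = 159.8
  A: 0 + 1(517.2) − 1(300.2) = 217
  E: 0 + 1(300.2) = 300.2

ξ₂ = 300 mol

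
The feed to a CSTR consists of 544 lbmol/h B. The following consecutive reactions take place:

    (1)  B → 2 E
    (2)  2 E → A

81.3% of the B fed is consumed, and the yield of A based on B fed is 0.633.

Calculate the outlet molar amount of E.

196 lbmol/h

Conversion of B: B consumed = 1ξ₁ = 0.813 × 544 → ξ₁ = 442.3 lbmol/h.
Yield of A: 1ξ₂ / 544 = 0.633 → ξ₂ = 344.4 lbmol/h.
Outlet amounts (n = n₀ + Σ ν·ξ):
  B: 544 − 1(442.3) = 101.7
  E: 0 + 2(442.3) − 2(344.4) = 195.8
  A: 0 + 1(344.4) = 344.4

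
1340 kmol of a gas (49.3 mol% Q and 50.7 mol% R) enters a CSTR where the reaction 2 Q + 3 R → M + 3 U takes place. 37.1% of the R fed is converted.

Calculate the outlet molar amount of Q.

R reacted = 0.371 × 679.4 = 252 kmol; ν_R = −3, so ξ = 252/3 = 84.02 kmol.
Outlet amounts (n = n₀ + ν ξ):
  Q: 660.6 − 2(84.02) = 492.6
  R: 679.4 − 3(84.02) = 427.3
  M: 0 + 1(84.02) = 84.02
  U: 0 + 3(84.02) = 252

493 kmol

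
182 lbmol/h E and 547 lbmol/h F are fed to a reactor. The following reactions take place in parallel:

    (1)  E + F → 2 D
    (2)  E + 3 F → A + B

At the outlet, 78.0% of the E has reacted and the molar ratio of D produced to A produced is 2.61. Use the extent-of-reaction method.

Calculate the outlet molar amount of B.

61.6 lbmol/h

Conversion of E: E consumed = 0.78 × 182 = 142 lbmol/h = 1ξ₁ + 1ξ₂.
Selectivity: 2ξ₁ / (1ξ₂) = 2.61 → ξ₁ = 1.305 ξ₂.
Substitute: (1·1.305 + 1) ξ₂ = 142 → ξ₂ = 61.59 lbmol/h, ξ₁ = 80.37 lbmol/h.
Outlet amounts (n = n₀ + Σ ν·ξ):
  E: 182 − 1(80.37) − 1(61.59) = 40.04
  F: 547 − 1(80.37) − 3(61.59) = 281.9
  D: 0 + 2(80.37) = 160.7
  A: 0 + 1(61.59) = 61.59
  B: 0 + 1(61.59) = 61.59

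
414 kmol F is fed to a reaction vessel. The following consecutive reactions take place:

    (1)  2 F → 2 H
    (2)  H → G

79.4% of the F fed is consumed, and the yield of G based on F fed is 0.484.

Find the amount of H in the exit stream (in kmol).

Conversion of F: F consumed = 2ξ₁ = 0.794 × 414 → ξ₁ = 164.4 kmol.
Yield of G: 1ξ₂ / 414 = 0.484 → ξ₂ = 200.4 kmol.
Outlet amounts (n = n₀ + Σ ν·ξ):
  F: 414 − 2(164.4) = 85.28
  H: 0 + 2(164.4) − 1(200.4) = 128.3
  G: 0 + 1(200.4) = 200.4

128 kmol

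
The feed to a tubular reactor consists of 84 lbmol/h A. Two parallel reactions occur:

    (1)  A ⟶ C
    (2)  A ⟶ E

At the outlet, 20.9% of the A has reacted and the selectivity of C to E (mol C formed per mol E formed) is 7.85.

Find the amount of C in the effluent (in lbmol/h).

Conversion of A: A consumed = 0.209 × 84 = 17.56 lbmol/h = 1ξ₁ + 1ξ₂.
Selectivity: 1ξ₁ / (1ξ₂) = 7.85 → ξ₁ = 7.85 ξ₂.
Substitute: (1·7.85 + 1) ξ₂ = 17.56 → ξ₂ = 1.984 lbmol/h, ξ₁ = 15.57 lbmol/h.
Outlet amounts (n = n₀ + Σ ν·ξ):
  A: 84 − 1(15.57) − 1(1.984) = 66.44
  C: 0 + 1(15.57) = 15.57
  E: 0 + 1(1.984) = 1.984

15.6 lbmol/h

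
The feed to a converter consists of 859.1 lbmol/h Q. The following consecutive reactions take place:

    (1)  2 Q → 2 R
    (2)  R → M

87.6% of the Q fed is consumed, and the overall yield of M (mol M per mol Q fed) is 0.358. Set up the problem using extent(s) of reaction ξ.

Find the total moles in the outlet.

Conversion of Q: Q consumed = 2ξ₁ = 0.876 × 859.1 → ξ₁ = 376.3 lbmol/h.
Yield of M: 1ξ₂ / 859.1 = 0.358 → ξ₂ = 307.6 lbmol/h.
Outlet amounts (n = n₀ + Σ ν·ξ):
  Q: 859.1 − 2(376.3) = 106.5
  R: 0 + 2(376.3) − 1(307.6) = 445
  M: 0 + 1(307.6) = 307.6
Total out = 106.5 + 445 + 307.6 = 859.1 lbmol/h.

859 lbmol/h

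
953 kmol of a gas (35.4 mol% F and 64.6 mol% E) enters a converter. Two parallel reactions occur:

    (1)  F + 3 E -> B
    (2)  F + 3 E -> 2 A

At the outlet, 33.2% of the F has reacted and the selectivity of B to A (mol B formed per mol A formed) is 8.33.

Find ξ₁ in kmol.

Conversion of F: F consumed = 0.332 × 337.4 = 112 kmol = 1ξ₁ + 1ξ₂.
Selectivity: 1ξ₁ / (2ξ₂) = 8.33 → ξ₁ = 16.66 ξ₂.
Substitute: (1·16.66 + 1) ξ₂ = 112 → ξ₂ = 6.342 kmol, ξ₁ = 105.7 kmol.
Outlet amounts (n = n₀ + Σ ν·ξ):
  F: 337.4 − 1(105.7) − 1(6.342) = 225.4
  E: 615.6 − 3(105.7) − 3(6.342) = 279.6
  B: 0 + 1(105.7) = 105.7
  A: 0 + 2(6.342) = 12.68

ξ₁ = 106 kmol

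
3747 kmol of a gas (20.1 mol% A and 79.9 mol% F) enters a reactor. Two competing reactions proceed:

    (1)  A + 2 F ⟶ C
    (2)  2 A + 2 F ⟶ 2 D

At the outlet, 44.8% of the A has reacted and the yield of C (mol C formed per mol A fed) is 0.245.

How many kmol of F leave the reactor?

Yield of C: 1ξ₁ / 753.1 = 0.245 → ξ₁ = 184.5 kmol.
Conversion of A: 1ξ₁ + 2ξ₂ = 0.448 × 753.1 = 337.4 → ξ₂ = 76.44 kmol.
Outlet amounts (n = n₀ + Σ ν·ξ):
  A: 753.1 − 1(184.5) − 2(76.44) = 415.7
  F: 2994 − 2(184.5) − 2(76.44) = 2472
  C: 0 + 1(184.5) = 184.5
  D: 0 + 2(76.44) = 152.9

2470 kmol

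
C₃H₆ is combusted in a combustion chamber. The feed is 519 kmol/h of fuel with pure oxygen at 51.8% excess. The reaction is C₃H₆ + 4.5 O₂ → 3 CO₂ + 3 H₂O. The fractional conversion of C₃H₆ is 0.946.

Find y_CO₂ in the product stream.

0.342

Stoichiometric O₂ = 4.5 × 519 = 2336 kmol/h; O₂ fed = 2336 × 1.518 = 3545 kmol/h.
Fuel reacted = 0.946 × 519 → ξ = 491 kmol/h.
Outlet (n = n₀ + ν ξ):
  C₃H₆: 519 − 1(491) = 28.03
  O₂: 3545 − 4.5(491) = 1336
  CO₂: 0 + 3(491) = 1473
  H₂O: 0 + 3(491) = 1473
Total out = 4310 kmol/h; y_CO₂ = 1473 / 4310 = 0.3418.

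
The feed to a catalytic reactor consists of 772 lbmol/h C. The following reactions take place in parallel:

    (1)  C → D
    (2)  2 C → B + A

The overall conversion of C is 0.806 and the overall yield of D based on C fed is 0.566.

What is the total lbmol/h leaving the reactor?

772 lbmol/h

Yield of D: 1ξ₁ / 772 = 0.566 → ξ₁ = 437 lbmol/h.
Conversion of C: 1ξ₁ + 2ξ₂ = 0.806 × 772 = 622.2 → ξ₂ = 92.64 lbmol/h.
Outlet amounts (n = n₀ + Σ ν·ξ):
  C: 772 − 1(437) − 2(92.64) = 149.8
  D: 0 + 1(437) = 437
  B: 0 + 1(92.64) = 92.64
  A: 0 + 1(92.64) = 92.64
Total out = 149.8 + 437 + 92.64 + 92.64 = 772 lbmol/h.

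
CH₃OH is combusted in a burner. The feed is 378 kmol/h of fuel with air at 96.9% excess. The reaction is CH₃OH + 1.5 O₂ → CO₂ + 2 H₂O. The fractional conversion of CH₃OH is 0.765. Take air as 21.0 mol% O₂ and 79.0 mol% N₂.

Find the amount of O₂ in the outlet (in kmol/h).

683 kmol/h

Stoichiometric O₂ = 1.5 × 378 = 567 kmol/h; O₂ fed = 567 × 1.969 = 1116 kmol/h.
N₂ fed = 1116 × 79/21 = 4200 kmol/h.
Fuel reacted = 0.765 × 378 → ξ = 289.2 kmol/h.
Outlet (n = n₀ + ν ξ):
  CH₃OH: 378 − 1(289.2) = 88.83
  O₂: 1116 − 1.5(289.2) = 682.7
  N₂: 4200 (inert)
  CO₂: 0 + 1(289.2) = 289.2
  H₂O: 0 + 2(289.2) = 578.3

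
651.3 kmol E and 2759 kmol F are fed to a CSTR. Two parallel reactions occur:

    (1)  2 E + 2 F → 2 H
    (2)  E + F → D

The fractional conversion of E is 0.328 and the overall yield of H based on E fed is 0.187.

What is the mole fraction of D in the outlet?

Yield of H: 2ξ₁ / 651.3 = 0.187 → ξ₁ = 60.9 kmol.
Conversion of E: 2ξ₁ + 1ξ₂ = 0.328 × 651.3 = 213.6 → ξ₂ = 91.83 kmol.
Outlet amounts (n = n₀ + Σ ν·ξ):
  E: 651.3 − 2(60.9) − 1(91.83) = 437.7
  F: 2759 − 2(60.9) − 1(91.83) = 2545
  H: 0 + 2(60.9) = 121.8
  D: 0 + 1(91.83) = 91.83
Total out = 3197 kmol; y_D = 91.83 / 3197 = 0.02873.

0.0287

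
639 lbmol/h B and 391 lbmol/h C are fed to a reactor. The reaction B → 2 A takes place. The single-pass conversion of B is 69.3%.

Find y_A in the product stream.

0.601

B reacted = 0.693 × 639 = 442.8 lbmol/h; ν_B = −1, so ξ = 442.8/1 = 442.8 lbmol/h.
Outlet amounts (n = n₀ + ν ξ):
  B: 639 − 1(442.8) = 196.2
  A: 0 + 2(442.8) = 885.7
  C: 391 (inert)
Total out = 1473 lbmol/h; y_A = 885.7 / 1473 = 0.6013.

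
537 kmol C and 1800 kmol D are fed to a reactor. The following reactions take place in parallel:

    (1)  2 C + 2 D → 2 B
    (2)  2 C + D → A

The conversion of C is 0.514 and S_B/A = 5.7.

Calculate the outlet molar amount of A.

35.8 kmol

Conversion of C: C consumed = 0.514 × 537 = 276 kmol = 2ξ₁ + 2ξ₂.
Selectivity: 2ξ₁ / (1ξ₂) = 5.7 → ξ₁ = 2.85 ξ₂.
Substitute: (2·2.85 + 2) ξ₂ = 276 → ξ₂ = 35.85 kmol, ξ₁ = 102.2 kmol.
Outlet amounts (n = n₀ + Σ ν·ξ):
  C: 537 − 2(102.2) − 2(35.85) = 261
  D: 1800 − 2(102.2) − 1(35.85) = 1560
  B: 0 + 2(102.2) = 204.3
  A: 0 + 1(35.85) = 35.85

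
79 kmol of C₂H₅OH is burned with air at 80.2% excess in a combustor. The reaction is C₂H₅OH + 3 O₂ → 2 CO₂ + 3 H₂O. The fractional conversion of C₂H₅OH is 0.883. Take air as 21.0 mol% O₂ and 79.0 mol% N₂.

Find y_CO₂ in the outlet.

Stoichiometric O₂ = 3 × 79 = 237 kmol; O₂ fed = 237 × 1.802 = 427.1 kmol.
N₂ fed = 427.1 × 79/21 = 1607 kmol.
Fuel reacted = 0.883 × 79 → ξ = 69.76 kmol.
Outlet (n = n₀ + ν ξ):
  C₂H₅OH: 79 − 1(69.76) = 9.243
  O₂: 427.1 − 3(69.76) = 217.8
  N₂: 1607 (inert)
  CO₂: 0 + 2(69.76) = 139.5
  H₂O: 0 + 3(69.76) = 209.3
Total out = 2182 kmol; y_CO₂ = 139.5 / 2182 = 0.06393.

0.0639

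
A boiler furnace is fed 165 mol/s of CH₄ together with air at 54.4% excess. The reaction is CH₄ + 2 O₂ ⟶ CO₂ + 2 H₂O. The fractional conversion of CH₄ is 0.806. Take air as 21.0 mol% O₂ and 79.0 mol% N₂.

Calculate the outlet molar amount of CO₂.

Stoichiometric O₂ = 2 × 165 = 330 mol/s; O₂ fed = 330 × 1.544 = 509.5 mol/s.
N₂ fed = 509.5 × 79/21 = 1917 mol/s.
Fuel reacted = 0.806 × 165 → ξ = 133 mol/s.
Outlet (n = n₀ + ν ξ):
  CH₄: 165 − 1(133) = 32.01
  O₂: 509.5 − 2(133) = 243.5
  N₂: 1917 (inert)
  CO₂: 0 + 1(133) = 133
  H₂O: 0 + 2(133) = 266

133 mol/s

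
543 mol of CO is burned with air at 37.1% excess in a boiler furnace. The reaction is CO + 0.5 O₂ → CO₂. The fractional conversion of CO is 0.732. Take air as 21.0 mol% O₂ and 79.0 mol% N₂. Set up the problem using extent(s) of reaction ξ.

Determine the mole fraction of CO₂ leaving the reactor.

Stoichiometric O₂ = 0.5 × 543 = 271.5 mol; O₂ fed = 271.5 × 1.371 = 372.2 mol.
N₂ fed = 372.2 × 79/21 = 1400 mol.
Fuel reacted = 0.732 × 543 → ξ = 397.5 mol.
Outlet (n = n₀ + ν ξ):
  CO: 543 − 1(397.5) = 145.5
  O₂: 372.2 − 0.5(397.5) = 173.5
  N₂: 1400 (inert)
  CO₂: 0 + 1(397.5) = 397.5
Total out = 2117 mol; y_CO₂ = 397.5 / 2117 = 0.1878.

0.188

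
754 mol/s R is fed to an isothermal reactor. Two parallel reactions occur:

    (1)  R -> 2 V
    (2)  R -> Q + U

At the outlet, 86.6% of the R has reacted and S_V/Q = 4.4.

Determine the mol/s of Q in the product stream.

204 mol/s

Conversion of R: R consumed = 0.866 × 754 = 653 mol/s = 1ξ₁ + 1ξ₂.
Selectivity: 2ξ₁ / (1ξ₂) = 4.4 → ξ₁ = 2.2 ξ₂.
Substitute: (1·2.2 + 1) ξ₂ = 653 → ξ₂ = 204.1 mol/s, ξ₁ = 448.9 mol/s.
Outlet amounts (n = n₀ + Σ ν·ξ):
  R: 754 − 1(448.9) − 1(204.1) = 101
  V: 0 + 2(448.9) = 897.8
  Q: 0 + 1(204.1) = 204.1
  U: 0 + 1(204.1) = 204.1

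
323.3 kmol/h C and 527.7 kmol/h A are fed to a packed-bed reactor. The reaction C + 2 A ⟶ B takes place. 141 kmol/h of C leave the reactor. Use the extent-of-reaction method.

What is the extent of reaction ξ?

ξ = 182 kmol/h

For C: n = n₀ − 1ξ → 141 = 323.3 − 1ξ, giving ξ = 182.3 kmol/h.
Outlet amounts (n = n₀ + ν ξ):
  C: 323.3 − 1(182.3) = 141
  A: 527.7 − 2(182.3) = 163.1
  B: 0 + 1(182.3) = 182.3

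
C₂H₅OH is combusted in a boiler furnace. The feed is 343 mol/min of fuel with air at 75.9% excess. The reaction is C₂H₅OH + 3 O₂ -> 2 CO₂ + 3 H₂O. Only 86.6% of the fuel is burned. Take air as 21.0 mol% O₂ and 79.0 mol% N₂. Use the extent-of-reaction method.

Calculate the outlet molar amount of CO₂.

Stoichiometric O₂ = 3 × 343 = 1029 mol/min; O₂ fed = 1029 × 1.759 = 1810 mol/min.
N₂ fed = 1810 × 79/21 = 6809 mol/min.
Fuel reacted = 0.866 × 343 → ξ = 297 mol/min.
Outlet (n = n₀ + ν ξ):
  C₂H₅OH: 343 − 1(297) = 45.96
  O₂: 1810 − 3(297) = 918.9
  N₂: 6809 (inert)
  CO₂: 0 + 2(297) = 594.1
  H₂O: 0 + 3(297) = 891.1

594 mol/min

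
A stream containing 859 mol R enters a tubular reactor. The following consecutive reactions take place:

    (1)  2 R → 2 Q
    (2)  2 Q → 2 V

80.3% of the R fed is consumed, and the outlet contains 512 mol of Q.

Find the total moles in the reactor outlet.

Conversion of R: R consumed = 2ξ₁ = 0.803 × 859 → ξ₁ = 344.9 mol.
Q balance: n_Q = 0 + 2ξ₁ − 2ξ₂ = 512 → ξ₂ = (2·344.9 − 512)/2 = 88.89 mol.
Outlet amounts (n = n₀ + Σ ν·ξ):
  R: 859 − 2(344.9) = 169.2
  Q: 0 + 2(344.9) − 2(88.89) = 512
  V: 0 + 2(88.89) = 177.8
Total out = 169.2 + 512 + 177.8 = 859 mol.

859 mol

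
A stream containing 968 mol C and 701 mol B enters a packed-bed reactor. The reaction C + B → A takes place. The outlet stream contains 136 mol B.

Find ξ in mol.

For B: n = n₀ − 1ξ → 136 = 701 − 1ξ, giving ξ = 565 mol.
Outlet amounts (n = n₀ + ν ξ):
  C: 968 − 1(565) = 403
  B: 701 − 1(565) = 136
  A: 0 + 1(565) = 565

ξ = 565 mol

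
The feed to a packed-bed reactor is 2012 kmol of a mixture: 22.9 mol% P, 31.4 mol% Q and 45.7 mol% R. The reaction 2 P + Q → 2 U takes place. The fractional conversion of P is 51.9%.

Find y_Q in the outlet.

0.271

P reacted = 0.519 × 460.7 = 239.1 kmol; ν_P = −2, so ξ = 239.1/2 = 119.6 kmol.
Outlet amounts (n = n₀ + ν ξ):
  P: 460.7 − 2(119.6) = 221.6
  Q: 631.8 − 1(119.6) = 512.2
  U: 0 + 2(119.6) = 239.1
  R: 919.5 (inert)
Total out = 1892 kmol; y_Q = 512.2 / 1892 = 0.2707.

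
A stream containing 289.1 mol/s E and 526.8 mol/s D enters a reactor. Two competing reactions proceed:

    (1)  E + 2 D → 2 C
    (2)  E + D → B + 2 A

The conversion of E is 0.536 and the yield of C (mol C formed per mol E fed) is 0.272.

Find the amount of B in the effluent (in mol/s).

116 mol/s

Yield of C: 2ξ₁ / 289.1 = 0.272 → ξ₁ = 39.32 mol/s.
Conversion of E: 1ξ₁ + 1ξ₂ = 0.536 × 289.1 = 155 → ξ₂ = 115.6 mol/s.
Outlet amounts (n = n₀ + Σ ν·ξ):
  E: 289.1 − 1(39.32) − 1(115.6) = 134.1
  D: 526.8 − 2(39.32) − 1(115.6) = 332.5
  C: 0 + 2(39.32) = 78.64
  B: 0 + 1(115.6) = 115.6
  A: 0 + 2(115.6) = 231.3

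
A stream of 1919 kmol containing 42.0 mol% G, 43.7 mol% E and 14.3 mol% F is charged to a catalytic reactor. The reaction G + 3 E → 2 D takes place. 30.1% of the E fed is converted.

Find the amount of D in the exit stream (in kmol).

168 kmol

E reacted = 0.301 × 838.6 = 252.4 kmol; ν_E = −3, so ξ = 252.4/3 = 84.14 kmol.
Outlet amounts (n = n₀ + ν ξ):
  G: 806 − 1(84.14) = 721.8
  E: 838.6 − 3(84.14) = 586.2
  D: 0 + 2(84.14) = 168.3
  F: 274.4 (inert)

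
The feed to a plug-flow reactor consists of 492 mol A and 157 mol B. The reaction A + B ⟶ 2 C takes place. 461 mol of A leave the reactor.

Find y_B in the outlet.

For A: n = n₀ − 1ξ → 461 = 492 − 1ξ, giving ξ = 31 mol.
Outlet amounts (n = n₀ + ν ξ):
  A: 492 − 1(31) = 461
  B: 157 − 1(31) = 126
  C: 0 + 2(31) = 62
Total out = 649 mol; y_B = 126 / 649 = 0.1941.

0.194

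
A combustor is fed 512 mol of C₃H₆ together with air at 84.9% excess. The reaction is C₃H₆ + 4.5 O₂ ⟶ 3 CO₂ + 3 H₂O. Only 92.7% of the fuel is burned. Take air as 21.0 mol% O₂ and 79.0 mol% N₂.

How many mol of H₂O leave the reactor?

Stoichiometric O₂ = 4.5 × 512 = 2304 mol; O₂ fed = 2304 × 1.849 = 4260 mol.
N₂ fed = 4260 × 79/21 = 16030 mol.
Fuel reacted = 0.927 × 512 → ξ = 474.6 mol.
Outlet (n = n₀ + ν ξ):
  C₃H₆: 512 − 1(474.6) = 37.38
  O₂: 4260 − 4.5(474.6) = 2124
  N₂: 16030 (inert)
  CO₂: 0 + 3(474.6) = 1424
  H₂O: 0 + 3(474.6) = 1424

1420 mol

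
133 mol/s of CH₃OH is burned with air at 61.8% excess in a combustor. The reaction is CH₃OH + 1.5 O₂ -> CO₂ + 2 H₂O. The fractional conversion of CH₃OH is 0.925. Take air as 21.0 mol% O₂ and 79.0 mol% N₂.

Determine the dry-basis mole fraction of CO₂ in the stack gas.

Stoichiometric O₂ = 1.5 × 133 = 199.5 mol/s; O₂ fed = 199.5 × 1.618 = 322.8 mol/s.
N₂ fed = 322.8 × 79/21 = 1214 mol/s.
Fuel reacted = 0.925 × 133 → ξ = 123 mol/s.
Outlet (n = n₀ + ν ξ):
  CH₃OH: 133 − 1(123) = 9.975
  O₂: 322.8 − 1.5(123) = 138.3
  N₂: 1214 (inert)
  CO₂: 0 + 1(123) = 123
  H₂O: 0 + 2(123) = 246.1
Dry total = 1486 mol/s; y_CO₂ (dry) = 123 / 1486 = 0.08281.

0.0828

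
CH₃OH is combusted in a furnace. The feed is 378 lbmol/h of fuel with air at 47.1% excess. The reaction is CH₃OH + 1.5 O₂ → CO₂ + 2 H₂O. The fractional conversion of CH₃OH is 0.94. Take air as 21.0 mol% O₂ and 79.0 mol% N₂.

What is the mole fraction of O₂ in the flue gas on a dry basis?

0.0789

Stoichiometric O₂ = 1.5 × 378 = 567 lbmol/h; O₂ fed = 567 × 1.471 = 834.1 lbmol/h.
N₂ fed = 834.1 × 79/21 = 3138 lbmol/h.
Fuel reacted = 0.94 × 378 → ξ = 355.3 lbmol/h.
Outlet (n = n₀ + ν ξ):
  CH₃OH: 378 − 1(355.3) = 22.68
  O₂: 834.1 − 1.5(355.3) = 301.1
  N₂: 3138 (inert)
  CO₂: 0 + 1(355.3) = 355.3
  H₂O: 0 + 2(355.3) = 710.6
Dry total = 3817 lbmol/h; y_O₂ (dry) = 301.1 / 3817 = 0.07888.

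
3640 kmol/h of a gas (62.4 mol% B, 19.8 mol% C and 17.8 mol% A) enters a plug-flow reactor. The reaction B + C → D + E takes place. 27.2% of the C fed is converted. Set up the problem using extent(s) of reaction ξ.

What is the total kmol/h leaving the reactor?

C reacted = 0.272 × 720.7 = 196 kmol/h; ν_C = −1, so ξ = 196/1 = 196 kmol/h.
Outlet amounts (n = n₀ + ν ξ):
  B: 2271 − 1(196) = 2075
  C: 720.7 − 1(196) = 524.7
  D: 0 + 1(196) = 196
  E: 0 + 1(196) = 196
  A: 647.9 (inert)
Total out = 2075 + 524.7 + 196 + 196 + 647.9 = 3640 kmol/h.

3640 kmol/h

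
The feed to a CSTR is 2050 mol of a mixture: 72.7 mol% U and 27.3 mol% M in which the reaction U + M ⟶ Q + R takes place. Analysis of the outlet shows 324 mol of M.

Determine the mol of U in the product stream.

1250 mol

For M: n = n₀ − 1ξ → 324 = 559.6 − 1ξ, giving ξ = 235.6 mol.
Outlet amounts (n = n₀ + ν ξ):
  U: 1490 − 1(235.6) = 1255
  M: 559.6 − 1(235.6) = 324
  Q: 0 + 1(235.6) = 235.6
  R: 0 + 1(235.6) = 235.6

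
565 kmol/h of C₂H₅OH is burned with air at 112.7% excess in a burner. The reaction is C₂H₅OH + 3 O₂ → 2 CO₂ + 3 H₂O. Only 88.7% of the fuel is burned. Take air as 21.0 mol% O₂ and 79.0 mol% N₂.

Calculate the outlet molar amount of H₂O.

1500 kmol/h

Stoichiometric O₂ = 3 × 565 = 1695 kmol/h; O₂ fed = 1695 × 2.127 = 3605 kmol/h.
N₂ fed = 3605 × 79/21 = 13560 kmol/h.
Fuel reacted = 0.887 × 565 → ξ = 501.2 kmol/h.
Outlet (n = n₀ + ν ξ):
  C₂H₅OH: 565 − 1(501.2) = 63.84
  O₂: 3605 − 3(501.2) = 2102
  N₂: 13560 (inert)
  CO₂: 0 + 2(501.2) = 1002
  H₂O: 0 + 3(501.2) = 1503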